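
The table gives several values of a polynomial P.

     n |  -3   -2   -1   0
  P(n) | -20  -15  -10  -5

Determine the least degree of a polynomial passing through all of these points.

1

Forward differences of the values at n = -3, -2, -1, 0:
  P  : -20  -15  -10  -5
  Δ  : 5  5  5
  Δ^2: 0  0
  Δ^3: 0
The first differences are constant (5) and nonzero, while all higher differences vanish, so the minimal degree is 1.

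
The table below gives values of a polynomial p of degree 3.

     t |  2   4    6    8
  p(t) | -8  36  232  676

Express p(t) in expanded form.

Using the Lagrange interpolation formula with nodes 2, 4, 6, 8:
  L_0(t) = (t - 4)(t - 6)(t - 8) / -48
  L_1(t) = (t - 2)(t - 6)(t - 8) / 16
  L_2(t) = (t - 2)(t - 4)(t - 8) / -16
  L_3(t) = (t - 2)(t - 4)(t - 6) / 48
Then p(t) = -8·L_0(t) + 36·L_1(t) + 232·L_2(t) + 676·L_3(t).
Expanding and collecting terms gives p(t) = 2t³ - 5t² - 4t + 4.
Check: p(6) = 232. ✓

p(t) = 2t^3 - 5t^2 - 4t + 4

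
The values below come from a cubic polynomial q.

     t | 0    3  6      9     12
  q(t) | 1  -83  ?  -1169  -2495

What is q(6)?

-419

On equispaced nodes a degree-3 polynomial has vanishing fourth forward difference, so
  q(0) - 4·q(3) + 6·q(6) - 4·q(9) + q(12) = 0.
Substituting the known values and solving for q(6):
  6·q(6) = -2514
  q(6) = -419.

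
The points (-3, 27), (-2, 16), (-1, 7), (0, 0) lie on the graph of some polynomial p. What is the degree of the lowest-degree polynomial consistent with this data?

Forward differences of the values at s = -3, -2, -1, 0:
  p  : 27  16  7  0
  Δ  : -11  -9  -7
  Δ^2: 2  2
  Δ^3: 0
The second differences are constant (2) and nonzero, while all higher differences vanish, so the minimal degree is 2.

2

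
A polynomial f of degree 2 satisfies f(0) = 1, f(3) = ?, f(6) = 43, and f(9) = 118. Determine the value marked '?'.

On equispaced nodes a degree-2 polynomial has vanishing third forward difference, so
  - f(0) + 3·f(3) - 3·f(6) + f(9) = 0.
Substituting the known values and solving for f(3):
  3·f(3) = 12
  f(3) = 4.

4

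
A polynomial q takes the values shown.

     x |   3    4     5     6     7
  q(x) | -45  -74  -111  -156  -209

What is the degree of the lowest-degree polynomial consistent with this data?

2

Forward differences of the values at x = 3, 4, 5, 6, 7:
  q  : -45  -74  -111  -156  -209
  Δ  : -29  -37  -45  -53
  Δ^2: -8  -8  -8
  Δ^3: 0  0
  Δ^4: 0
The second differences are constant (-8) and nonzero, while all higher differences vanish, so the minimal degree is 2.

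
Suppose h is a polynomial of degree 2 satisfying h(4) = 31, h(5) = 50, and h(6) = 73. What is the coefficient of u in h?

1

Write h(u) = au^2 + bu + c. Substituting each data point gives a linear system:
  16a + 4b + c = 31
  25a + 5b + c = 50
  36a + 6b + c = 73
Solving the system yields a = 2, b = 1, c = -5.
So h(u) = 2u² + u - 5.
The coefficient of u is 1.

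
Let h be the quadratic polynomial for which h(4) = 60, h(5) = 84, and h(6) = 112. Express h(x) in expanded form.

h(x) = 2x^2 + 6x + 4

Using the Lagrange interpolation formula with nodes 4, 5, 6:
  L_0(x) = (x - 5)(x - 6) / 2
  L_1(x) = (x - 4)(x - 6) / -1
  L_2(x) = (x - 4)(x - 5) / 2
Then h(x) = 60·L_0(x) + 84·L_1(x) + 112·L_2(x).
Expanding and collecting terms gives h(x) = 2x^2 + 6x + 4.
Check: h(6) = 112. ✓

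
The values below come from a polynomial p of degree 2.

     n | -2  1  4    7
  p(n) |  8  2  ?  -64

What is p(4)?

-22

On equispaced nodes a degree-2 polynomial has vanishing third forward difference, so
  - p(-2) + 3·p(1) - 3·p(4) + p(7) = 0.
Substituting the known values and solving for p(4):
  -3·p(4) = 66
  p(4) = -22.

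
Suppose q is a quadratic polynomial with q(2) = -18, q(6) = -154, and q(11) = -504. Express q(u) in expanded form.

q(u) = -4u^2 - 2u + 2

Write q(u) = au^2 + bu + c. Substituting each data point gives a linear system:
  4a + 2b + c = -18
  36a + 6b + c = -154
  121a + 11b + c = -504
Solving the system yields a = -4, b = -2, c = 2.
So q(u) = -4u² - 2u + 2.
Check: q(2) = -18. ✓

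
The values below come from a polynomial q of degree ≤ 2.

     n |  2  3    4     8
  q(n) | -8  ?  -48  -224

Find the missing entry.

The 3 known points determine the degree-2 polynomial uniquely.
Write q(n) = an^2 + bn + c. Substituting each data point gives a linear system:
  4a + 2b + c = -8
  16a + 4b + c = -48
  64a + 8b + c = -224
Solving the system yields a = -4, b = 4, c = 0.
So q(n) = -4n^2 + 4n.
Then q(3) = -24.

-24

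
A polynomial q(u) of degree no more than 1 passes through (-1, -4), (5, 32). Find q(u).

q(u) = 6u + 2

Using the Lagrange interpolation formula with nodes -1, 5:
  L_0(u) = (u - 5) / -6
  L_1(u) = (u + 1) / 6
Then q(u) = -4·L_0(u) + 32·L_1(u).
Expanding and collecting terms gives q(u) = 6u + 2.
Check: q(5) = 32. ✓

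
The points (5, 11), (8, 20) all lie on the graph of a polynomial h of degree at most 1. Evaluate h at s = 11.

Using the Lagrange interpolation formula with nodes 5, 8:
  L_0(s) = (s - 8) / -3
  L_1(s) = (s - 5) / 3
Then h(s) = 11·L_0(s) + 20·L_1(s).
Expanding and collecting terms gives h(s) = 3s - 4.
Evaluating at s = 11: h(11) = 29.

29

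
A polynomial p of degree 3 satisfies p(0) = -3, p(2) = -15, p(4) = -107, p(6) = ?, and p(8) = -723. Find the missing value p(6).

On equispaced nodes a degree-3 polynomial has vanishing fourth forward difference, so
  p(0) - 4·p(2) + 6·p(4) - 4·p(6) + p(8) = 0.
Substituting the known values and solving for p(6):
  -4·p(6) = 1308
  p(6) = -327.

-327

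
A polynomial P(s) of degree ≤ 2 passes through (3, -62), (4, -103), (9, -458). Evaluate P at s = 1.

Using the Lagrange interpolation formula with nodes 3, 4, 9:
  L_0(s) = (s - 4)(s - 9) / 6
  L_1(s) = (s - 3)(s - 9) / -5
  L_2(s) = (s - 3)(s - 4) / 30
Then P(s) = -62·L_0(s) - 103·L_1(s) - 458·L_2(s).
Expanding and collecting terms gives P(s) = -5s² - 6s + 1.
Evaluating at s = 1: P(1) = -10.

-10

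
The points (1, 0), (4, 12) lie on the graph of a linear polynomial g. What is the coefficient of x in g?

4

Write g(x) = ax + b. Substituting each data point gives a linear system:
  a + b = 0
  4a + b = 12
Solving the system yields a = 4, b = -4.
So g(x) = 4x - 4.
The leading coefficient is 4.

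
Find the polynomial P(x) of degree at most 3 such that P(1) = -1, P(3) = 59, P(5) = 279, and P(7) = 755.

P(x) = 2x^3 + 2x^2 - 4x - 1

Write P(x) = ax^3 + bx^2 + cx + d. Substituting each data point gives a linear system:
  a + b + c + d = -1
  27a + 9b + 3c + d = 59
  125a + 25b + 5c + d = 279
  343a + 49b + 7c + d = 755
Solving the system yields a = 2, b = 2, c = -4, d = -1.
So P(x) = 2x³ + 2x² - 4x - 1.
Check: P(1) = -1. ✓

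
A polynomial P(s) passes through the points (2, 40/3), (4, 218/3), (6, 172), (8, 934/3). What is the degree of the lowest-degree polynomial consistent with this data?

2

Forward differences of the values at s = 2, 4, 6, 8:
  P  : 40/3  218/3  172  934/3
  Δ  : 178/3  298/3  418/3
  Δ^2: 40  40
  Δ^3: 0
The second differences are constant (40) and nonzero, while all higher differences vanish, so the minimal degree is 2.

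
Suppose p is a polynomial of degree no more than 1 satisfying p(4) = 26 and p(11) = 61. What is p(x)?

Write p(x) = ax + b. Substituting each data point gives a linear system:
  4a + b = 26
  11a + b = 61
Solving the system yields a = 5, b = 6.
So p(x) = 5x + 6.
Check: p(11) = 61. ✓

p(x) = 5x + 6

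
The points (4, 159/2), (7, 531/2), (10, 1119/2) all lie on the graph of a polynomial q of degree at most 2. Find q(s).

q(s) = 6s^2 - 4s - 1/2

Write q(s) = as^2 + bs + c. Substituting each data point gives a linear system:
  16a + 4b + c = 159/2
  49a + 7b + c = 531/2
  100a + 10b + c = 1119/2
Solving the system yields a = 6, b = -4, c = -1/2.
So q(s) = 6s^2 - 4s - 1/2.
Check: q(10) = 1119/2. ✓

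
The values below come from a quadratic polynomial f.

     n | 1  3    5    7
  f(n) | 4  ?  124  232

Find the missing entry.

On equispaced nodes a degree-2 polynomial has vanishing third forward difference, so
  - f(1) + 3·f(3) - 3·f(5) + f(7) = 0.
Substituting the known values and solving for f(3):
  3·f(3) = 144
  f(3) = 48.

48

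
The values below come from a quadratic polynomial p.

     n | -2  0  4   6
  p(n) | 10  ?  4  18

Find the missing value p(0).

0

The 3 known points determine the degree-2 polynomial uniquely.
Write p(n) = an^2 + bn + c. Substituting each data point gives a linear system:
  4a - 2b + c = 10
  16a + 4b + c = 4
  36a + 6b + c = 18
Solving the system yields a = 1, b = -3, c = 0.
So p(n) = n^2 - 3n.
Then p(0) = 0.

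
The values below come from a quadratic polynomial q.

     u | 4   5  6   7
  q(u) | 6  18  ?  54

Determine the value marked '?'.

On equispaced nodes a degree-2 polynomial has vanishing third forward difference, so
  - q(4) + 3·q(5) - 3·q(6) + q(7) = 0.
Substituting the known values and solving for q(6):
  -3·q(6) = -102
  q(6) = 34.

34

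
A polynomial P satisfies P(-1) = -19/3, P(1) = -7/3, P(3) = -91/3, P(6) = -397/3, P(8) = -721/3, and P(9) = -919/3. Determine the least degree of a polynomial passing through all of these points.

2

Divided differences on the nodes -1, 1, 3, 6, 8, 9:
  order 0: -19/3  -7/3  -91/3  -397/3  -721/3  -919/3
  order 1: 2  -14  -34  -54  -66
  order 2: -4  -4  -4  -4
  order 3: 0  0  0
  order 4: 0  0
  order 5: 0
The order-2 divided differences are all -4 (nonzero) and every higher order vanishes, so the data lies on a polynomial of degree exactly 2.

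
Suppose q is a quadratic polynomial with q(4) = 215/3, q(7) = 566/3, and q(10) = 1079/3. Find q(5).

314/3

Forward differences of the values at n = 4, 7, 10:
  q  : 215/3  566/3  1079/3
  Δ  : 117  171
  Δ^2: 54
The second differences are constant, confirming degree 2.
Interpolating (Newton forward form) and evaluating at n = 5 gives q(5) = 314/3.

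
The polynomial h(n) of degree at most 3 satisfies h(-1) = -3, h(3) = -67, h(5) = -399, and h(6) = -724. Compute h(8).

Using the Lagrange interpolation formula with nodes -1, 3, 5, 6:
  L_0(n) = (n - 3)(n - 5)(n - 6) / -168
  L_1(n) = (n + 1)(n - 5)(n - 6) / 24
  L_2(n) = (n + 1)(n - 3)(n - 6) / -12
  L_3(n) = (n + 1)(n - 3)(n - 5) / 21
Then h(n) = -3·L_0(n) - 67·L_1(n) - 399·L_2(n) - 724·L_3(n).
Expanding and collecting terms gives h(n) = -4n^3 + 3n^2 + 6n - 4.
Evaluating at n = 8: h(8) = -1812.

-1812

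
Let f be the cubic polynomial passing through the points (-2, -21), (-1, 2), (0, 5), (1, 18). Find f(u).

f(u) = 5u^3 + 5u^2 + 3u + 5

Write f(u) = au^3 + bu^2 + cu + d. Substituting each data point gives a linear system:
  -8a + 4b - 2c + d = -21
  -a + b - c + d = 2
  d = 5
  a + b + c + d = 18
Solving the system yields a = 5, b = 5, c = 3, d = 5.
So f(u) = 5u^3 + 5u^2 + 3u + 5.
Check: f(-1) = 2. ✓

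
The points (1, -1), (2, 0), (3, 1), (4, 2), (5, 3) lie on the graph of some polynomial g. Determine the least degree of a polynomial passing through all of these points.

1

Forward differences of the values at s = 1, 2, 3, 4, 5:
  g  : -1  0  1  2  3
  Δ  : 1  1  1  1
  Δ^2: 0  0  0
  Δ^3: 0  0
  Δ^4: 0
The first differences are constant (1) and nonzero, while all higher differences vanish, so the minimal degree is 1.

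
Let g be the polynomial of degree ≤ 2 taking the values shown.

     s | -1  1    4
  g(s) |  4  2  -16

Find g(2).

-2

Write g(s) = as^2 + bs + c. Substituting each data point gives a linear system:
  a - b + c = 4
  a + b + c = 2
  16a + 4b + c = -16
Solving the system yields a = -1, b = -1, c = 4.
So g(s) = -s^2 - s + 4.
Then g(2) = -2.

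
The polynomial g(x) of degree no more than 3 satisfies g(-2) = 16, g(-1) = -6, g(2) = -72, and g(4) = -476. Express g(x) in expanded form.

g(x) = -6x^3 - 6x^2 + 2x - 4

Write g(x) = ax^3 + bx^2 + cx + d. Substituting each data point gives a linear system:
  -8a + 4b - 2c + d = 16
  -a + b - c + d = -6
  8a + 4b + 2c + d = -72
  64a + 16b + 4c + d = -476
Solving the system yields a = -6, b = -6, c = 2, d = -4.
So g(x) = -6x^3 - 6x^2 + 2x - 4.
Check: g(2) = -72. ✓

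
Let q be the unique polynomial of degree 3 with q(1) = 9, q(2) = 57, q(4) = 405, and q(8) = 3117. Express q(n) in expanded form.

q(n) = 6n^3 + 6n - 3

Write q(n) = an^3 + bn^2 + cn + d. Substituting each data point gives a linear system:
  a + b + c + d = 9
  8a + 4b + 2c + d = 57
  64a + 16b + 4c + d = 405
  512a + 64b + 8c + d = 3117
Solving the system yields a = 6, b = 0, c = 6, d = -3.
So q(n) = 6n³ + 6n - 3.
Check: q(8) = 3117. ✓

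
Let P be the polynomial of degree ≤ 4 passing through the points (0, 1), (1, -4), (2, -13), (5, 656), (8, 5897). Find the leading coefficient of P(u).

Write P(u) = au^4 + bu^3 + cu^2 + du + e. Substituting each data point gives a linear system:
  e = 1
  a + b + c + d + e = -4
  16a + 8b + 4c + 2d + e = -13
  625a + 125b + 25c + 5d + e = 656
  4096a + 512b + 64c + 8d + e = 5897
Solving the system yields a = 2, b = -4, c = -4, d = 1, e = 1.
So P(u) = 2u^4 - 4u^3 - 4u^2 + u + 1.
The leading coefficient is 2.

2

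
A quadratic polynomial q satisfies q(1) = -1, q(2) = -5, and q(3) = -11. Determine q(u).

q(u) = -u^2 - u + 1

Write q(u) = au^2 + bu + c. Substituting each data point gives a linear system:
  a + b + c = -1
  4a + 2b + c = -5
  9a + 3b + c = -11
Solving the system yields a = -1, b = -1, c = 1.
So q(u) = -u² - u + 1.
Check: q(1) = -1. ✓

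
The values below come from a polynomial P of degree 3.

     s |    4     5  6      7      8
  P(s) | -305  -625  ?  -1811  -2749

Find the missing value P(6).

-1115

On equispaced nodes a degree-3 polynomial has vanishing fourth forward difference, so
  P(4) - 4·P(5) + 6·P(6) - 4·P(7) + P(8) = 0.
Substituting the known values and solving for P(6):
  6·P(6) = -6690
  P(6) = -1115.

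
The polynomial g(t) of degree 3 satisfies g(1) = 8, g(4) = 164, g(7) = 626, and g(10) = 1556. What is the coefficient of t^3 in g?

1

Write g(t) = at^3 + bt^2 + ct + d. Substituting each data point gives a linear system:
  a + b + c + d = 8
  64a + 16b + 4c + d = 164
  343a + 49b + 7c + d = 626
  1000a + 100b + 10c + d = 1556
Solving the system yields a = 1, b = 5, c = 6, d = -4.
So g(t) = t^3 + 5t^2 + 6t - 4.
The leading coefficient is 1.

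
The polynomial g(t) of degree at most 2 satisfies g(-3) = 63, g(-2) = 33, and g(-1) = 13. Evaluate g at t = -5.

Forward differences of the values at t = -3, -2, -1:
  g  : 63  33  13
  Δ  : -30  -20
  Δ^2: 10
The second differences are constant, confirming degree 2.
Interpolating (Newton forward form) and evaluating at t = -5 gives g(-5) = 153.

153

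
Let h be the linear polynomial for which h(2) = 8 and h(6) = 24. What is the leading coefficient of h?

4

Write h(x) = ax + b. Substituting each data point gives a linear system:
  2a + b = 8
  6a + b = 24
Solving the system yields a = 4, b = 0.
So h(x) = 4x.
The leading coefficient is 4.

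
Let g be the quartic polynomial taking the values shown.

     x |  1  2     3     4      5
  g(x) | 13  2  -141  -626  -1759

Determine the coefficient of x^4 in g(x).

-4

Write g(x) = ax^4 + bx^3 + cx^2 + dx + e. Substituting each data point gives a linear system:
  a + b + c + d + e = 13
  16a + 8b + 4c + 2d + e = 2
  81a + 27b + 9c + 3d + e = -141
  256a + 64b + 16c + 4d + e = -626
  625a + 125b + 25c + 5d + e = -1759
Solving the system yields a = -4, b = 5, c = 4, d = 2, e = 6.
So g(x) = -4x^4 + 5x^3 + 4x^2 + 2x + 6.
The leading coefficient is -4.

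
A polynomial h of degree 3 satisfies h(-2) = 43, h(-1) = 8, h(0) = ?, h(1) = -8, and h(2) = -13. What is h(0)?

-5

On equispaced nodes a degree-3 polynomial has vanishing fourth forward difference, so
  h(-2) - 4·h(-1) + 6·h(0) - 4·h(1) + h(2) = 0.
Substituting the known values and solving for h(0):
  6·h(0) = -30
  h(0) = -5.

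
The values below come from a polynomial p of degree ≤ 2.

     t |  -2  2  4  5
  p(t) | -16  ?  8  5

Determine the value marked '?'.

8

The 3 known points determine the degree-2 polynomial uniquely.
Write p(t) = at^2 + bt + c. Substituting each data point gives a linear system:
  4a - 2b + c = -16
  16a + 4b + c = 8
  25a + 5b + c = 5
Solving the system yields a = -1, b = 6, c = 0.
So p(t) = -t² + 6t.
Then p(2) = 8.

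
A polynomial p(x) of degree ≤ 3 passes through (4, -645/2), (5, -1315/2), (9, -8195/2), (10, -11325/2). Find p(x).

p(x) = -6x^3 + 3x^2 + 4x - 5/2

Write p(x) = ax^3 + bx^2 + cx + d. Substituting each data point gives a linear system:
  64a + 16b + 4c + d = -645/2
  125a + 25b + 5c + d = -1315/2
  729a + 81b + 9c + d = -8195/2
  1000a + 100b + 10c + d = -11325/2
Solving the system yields a = -6, b = 3, c = 4, d = -5/2.
So p(x) = -6x³ + 3x² + 4x - 5/2.
Check: p(10) = -11325/2. ✓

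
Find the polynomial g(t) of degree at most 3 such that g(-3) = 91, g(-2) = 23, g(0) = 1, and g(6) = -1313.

g(t) = -5t^3 - 6t^2 - 3t + 1

Using the Lagrange interpolation formula with nodes -3, -2, 0, 6:
  L_0(t) = (t + 2)t(t - 6) / -27
  L_1(t) = (t + 3)t(t - 6) / 16
  L_2(t) = (t + 3)(t + 2)(t - 6) / -36
  L_3(t) = (t + 3)(t + 2)t / 432
Then g(t) = 91·L_0(t) + 23·L_1(t) + 1·L_2(t) - 1313·L_3(t).
Expanding and collecting terms gives g(t) = -5t³ - 6t² - 3t + 1.
Check: g(-2) = 23. ✓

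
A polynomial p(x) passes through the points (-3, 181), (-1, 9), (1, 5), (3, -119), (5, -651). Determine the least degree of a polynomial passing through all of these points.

Forward differences of the values at x = -3, -1, 1, 3, 5:
  p  : 181  9  5  -119  -651
  Δ  : -172  -4  -124  -532
  Δ^2: 168  -120  -408
  Δ^3: -288  -288
  Δ^4: 0
The third differences are constant (-288) and nonzero, while all higher differences vanish, so the minimal degree is 3.

3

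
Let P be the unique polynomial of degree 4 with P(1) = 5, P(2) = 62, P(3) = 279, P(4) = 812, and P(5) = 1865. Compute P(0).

Using the Lagrange interpolation formula with nodes 1, 2, 3, 4, 5:
  L_0(s) = (s - 2)(s - 3)(s - 4)(s - 5) / 24
  L_1(s) = (s - 1)(s - 3)(s - 4)(s - 5) / -6
  L_2(s) = (s - 1)(s - 2)(s - 4)(s - 5) / 4
  L_3(s) = (s - 1)(s - 2)(s - 3)(s - 5) / -6
  L_4(s) = (s - 1)(s - 2)(s - 3)(s - 4) / 24
Then P(s) = 5·L_0(s) + 62·L_1(s) + 279·L_2(s) + 812·L_3(s) + 1865·L_4(s).
Expanding and collecting terms gives P(s) = 2s^4 + 6s^3 - 6s^2 + 3s.
Evaluating at s = 0: P(0) = 0.

0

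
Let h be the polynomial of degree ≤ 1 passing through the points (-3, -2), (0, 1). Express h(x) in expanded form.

Using the Lagrange interpolation formula with nodes -3, 0:
  L_0(x) = x / -3
  L_1(x) = (x + 3) / 3
Then h(x) = -2·L_0(x) + 1·L_1(x).
Expanding and collecting terms gives h(x) = x + 1.
Check: h(0) = 1. ✓

h(x) = x + 1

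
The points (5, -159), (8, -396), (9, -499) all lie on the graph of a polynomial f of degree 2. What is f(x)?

Write f(x) = ax^2 + bx + c. Substituting each data point gives a linear system:
  25a + 5b + c = -159
  64a + 8b + c = -396
  81a + 9b + c = -499
Solving the system yields a = -6, b = -1, c = -4.
So f(x) = -6x² - x - 4.
Check: f(5) = -159. ✓

f(x) = -6x^2 - x - 4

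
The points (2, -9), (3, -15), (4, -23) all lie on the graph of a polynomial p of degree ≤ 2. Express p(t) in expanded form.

p(t) = -t^2 - t - 3

Using the Lagrange interpolation formula with nodes 2, 3, 4:
  L_0(t) = (t - 3)(t - 4) / 2
  L_1(t) = (t - 2)(t - 4) / -1
  L_2(t) = (t - 2)(t - 3) / 2
Then p(t) = -9·L_0(t) - 15·L_1(t) - 23·L_2(t).
Expanding and collecting terms gives p(t) = -t^2 - t - 3.
Check: p(2) = -9. ✓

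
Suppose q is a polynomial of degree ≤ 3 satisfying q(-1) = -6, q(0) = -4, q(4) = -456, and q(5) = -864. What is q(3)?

Using the Lagrange interpolation formula with nodes -1, 0, 4, 5:
  L_0(u) = u(u - 4)(u - 5) / -30
  L_1(u) = (u + 1)(u - 4)(u - 5) / 20
  L_2(u) = (u + 1)u(u - 5) / -20
  L_3(u) = (u + 1)u(u - 4) / 30
Then q(u) = -6·L_0(u) - 4·L_1(u) - 456·L_2(u) - 864·L_3(u).
Expanding and collecting terms gives q(u) = -6u^3 - 5u^2 + 3u - 4.
Evaluating at u = 3: q(3) = -202.

-202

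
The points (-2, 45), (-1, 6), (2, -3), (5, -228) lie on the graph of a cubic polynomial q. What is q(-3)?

Using the Lagrange interpolation formula with nodes -2, -1, 2, 5:
  L_0(u) = (u + 1)(u - 2)(u - 5) / -28
  L_1(u) = (u + 2)(u - 2)(u - 5) / 18
  L_2(u) = (u + 2)(u + 1)(u - 5) / -36
  L_3(u) = (u + 2)(u + 1)(u - 2) / 126
Then q(u) = 45·L_0(u) + 6·L_1(u) - 3·L_2(u) - 228·L_3(u).
Expanding and collecting terms gives q(u) = -3u^3 + 6u^2 - 3.
Evaluating at u = -3: q(-3) = 132.

132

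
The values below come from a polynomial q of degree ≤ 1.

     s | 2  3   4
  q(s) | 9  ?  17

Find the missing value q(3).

13

On equispaced nodes a degree-1 polynomial has vanishing second forward difference, so
  q(2) - 2·q(3) + q(4) = 0.
Substituting the known values and solving for q(3):
  -2·q(3) = -26
  q(3) = 13.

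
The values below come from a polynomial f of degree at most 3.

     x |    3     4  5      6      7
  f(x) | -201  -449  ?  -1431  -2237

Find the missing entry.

-847

The 4 known points determine the degree-3 polynomial uniquely.
Write f(x) = ax^3 + bx^2 + cx + d. Substituting each data point gives a linear system:
  27a + 9b + 3c + d = -201
  64a + 16b + 4c + d = -449
  216a + 36b + 6c + d = -1431
  343a + 49b + 7c + d = -2237
Solving the system yields a = -6, b = -3, c = -5, d = 3.
So f(x) = -6x^3 - 3x^2 - 5x + 3.
Then f(5) = -847.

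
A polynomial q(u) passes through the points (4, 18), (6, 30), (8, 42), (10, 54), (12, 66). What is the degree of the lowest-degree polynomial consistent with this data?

1

Forward differences of the values at u = 4, 6, 8, 10, 12:
  q  : 18  30  42  54  66
  Δ  : 12  12  12  12
  Δ^2: 0  0  0
  Δ^3: 0  0
  Δ^4: 0
The first differences are constant (12) and nonzero, while all higher differences vanish, so the minimal degree is 1.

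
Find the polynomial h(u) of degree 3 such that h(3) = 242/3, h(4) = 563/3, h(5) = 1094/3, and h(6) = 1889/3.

Using the Lagrange interpolation formula with nodes 3, 4, 5, 6:
  L_0(u) = (u - 4)(u - 5)(u - 6) / -6
  L_1(u) = (u - 3)(u - 5)(u - 6) / 2
  L_2(u) = (u - 3)(u - 4)(u - 6) / -2
  L_3(u) = (u - 3)(u - 4)(u - 5) / 6
Then h(u) = 242/3·L_0(u) + 563/3·L_1(u) + 1094/3·L_2(u) + 1889/3·L_3(u).
Expanding and collecting terms gives h(u) = 3u³ - u² + 3u - 1/3.
Check: h(6) = 1889/3. ✓

h(u) = 3u^3 - u^2 + 3u - 1/3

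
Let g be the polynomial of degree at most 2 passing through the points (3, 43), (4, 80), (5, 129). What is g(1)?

Using the Lagrange interpolation formula with nodes 3, 4, 5:
  L_0(n) = (n - 4)(n - 5) / 2
  L_1(n) = (n - 3)(n - 5) / -1
  L_2(n) = (n - 3)(n - 4) / 2
Then g(n) = 43·L_0(n) + 80·L_1(n) + 129·L_2(n).
Expanding and collecting terms gives g(n) = 6n^2 - 5n + 4.
Evaluating at n = 1: g(1) = 5.

5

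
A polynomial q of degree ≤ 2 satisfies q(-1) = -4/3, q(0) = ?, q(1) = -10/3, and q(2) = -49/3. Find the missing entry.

5/3

The 3 known points determine the degree-2 polynomial uniquely.
Write q(s) = as^2 + bs + c. Substituting each data point gives a linear system:
  a - b + c = -4/3
  a + b + c = -10/3
  4a + 2b + c = -49/3
Solving the system yields a = -4, b = -1, c = 5/3.
So q(s) = -4s² - s + 5/3.
Then q(0) = 5/3.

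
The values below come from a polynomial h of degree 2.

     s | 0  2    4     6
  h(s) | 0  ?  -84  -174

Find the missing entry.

-26

On equispaced nodes a degree-2 polynomial has vanishing third forward difference, so
  - h(0) + 3·h(2) - 3·h(4) + h(6) = 0.
Substituting the known values and solving for h(2):
  3·h(2) = -78
  h(2) = -26.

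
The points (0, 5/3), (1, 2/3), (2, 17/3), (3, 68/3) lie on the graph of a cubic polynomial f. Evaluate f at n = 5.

350/3

Forward differences of the values at n = 0, 1, 2, 3:
  f  : 5/3  2/3  17/3  68/3
  Δ  : -1  5  17
  Δ^2: 6  12
  Δ^3: 6
The third differences are constant, confirming degree 3.
Interpolating (Newton forward form) and evaluating at n = 5 gives f(5) = 350/3.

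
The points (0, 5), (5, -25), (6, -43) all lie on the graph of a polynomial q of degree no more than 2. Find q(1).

Using the Lagrange interpolation formula with nodes 0, 5, 6:
  L_0(n) = (n - 5)(n - 6) / 30
  L_1(n) = n(n - 6) / -5
  L_2(n) = n(n - 5) / 6
Then q(n) = 5·L_0(n) - 25·L_1(n) - 43·L_2(n).
Expanding and collecting terms gives q(n) = -2n^2 + 4n + 5.
Evaluating at n = 1: q(1) = 7.

7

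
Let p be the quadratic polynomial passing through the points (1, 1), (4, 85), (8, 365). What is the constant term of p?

-3

Write p(n) = an^2 + bn + c. Substituting each data point gives a linear system:
  a + b + c = 1
  16a + 4b + c = 85
  64a + 8b + c = 365
Solving the system yields a = 6, b = -2, c = -3.
So p(n) = 6n² - 2n - 3.
The constant term is -3.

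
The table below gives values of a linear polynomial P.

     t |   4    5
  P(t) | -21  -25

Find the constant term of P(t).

-5

Write P(t) = at + b. Substituting each data point gives a linear system:
  4a + b = -21
  5a + b = -25
Solving the system yields a = -4, b = -5.
So P(t) = -4t - 5.
The constant term is -5.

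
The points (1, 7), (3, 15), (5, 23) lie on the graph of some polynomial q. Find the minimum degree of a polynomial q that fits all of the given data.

Forward differences of the values at s = 1, 3, 5:
  q  : 7  15  23
  Δ  : 8  8
  Δ^2: 0
The first differences are constant (8) and nonzero, while all higher differences vanish, so the minimal degree is 1.

1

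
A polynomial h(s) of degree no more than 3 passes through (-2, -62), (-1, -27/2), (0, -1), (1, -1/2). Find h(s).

h(s) = 4s^3 - 6s^2 + (5/2)s - 1

Write h(s) = as^3 + bs^2 + cs + d. Substituting each data point gives a linear system:
  -8a + 4b - 2c + d = -62
  -a + b - c + d = -27/2
  d = -1
  a + b + c + d = -1/2
Solving the system yields a = 4, b = -6, c = 5/2, d = -1.
So h(s) = 4s^3 - 6s^2 + (5/2)s - 1.
Check: h(-1) = -27/2. ✓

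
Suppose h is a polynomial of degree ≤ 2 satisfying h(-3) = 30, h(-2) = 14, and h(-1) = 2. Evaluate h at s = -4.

50

Write h(s) = as^2 + bs + c. Substituting each data point gives a linear system:
  9a - 3b + c = 30
  4a - 2b + c = 14
  a - b + c = 2
Solving the system yields a = 2, b = -6, c = -6.
So h(s) = 2s^2 - 6s - 6.
Then h(-4) = 50.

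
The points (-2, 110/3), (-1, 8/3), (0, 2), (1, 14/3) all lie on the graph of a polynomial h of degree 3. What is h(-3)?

134

Write h(t) = at^3 + bt^2 + ct + d. Substituting each data point gives a linear system:
  -8a + 4b - 2c + d = 110/3
  -a + b - c + d = 8/3
  d = 2
  a + b + c + d = 14/3
Solving the system yields a = -5, b = 5/3, c = 6, d = 2.
So h(t) = -5t³ + (5/3)t² + 6t + 2.
Then h(-3) = 134.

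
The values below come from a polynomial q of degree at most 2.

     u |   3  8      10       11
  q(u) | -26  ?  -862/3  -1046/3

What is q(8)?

-548/3

The 3 known points determine the degree-2 polynomial uniquely.
Write q(u) = au^2 + bu + c. Substituting each data point gives a linear system:
  9a + 3b + c = -26
  100a + 10b + c = -862/3
  121a + 11b + c = -1046/3
Solving the system yields a = -3, b = 5/3, c = -4.
So q(u) = -3u² + (5/3)u - 4.
Then q(8) = -548/3.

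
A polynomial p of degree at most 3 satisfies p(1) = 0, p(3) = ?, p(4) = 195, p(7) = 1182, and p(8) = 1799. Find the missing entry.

74

The 4 known points determine the degree-3 polynomial uniquely.
Write p(s) = as^3 + bs^2 + cs + d. Substituting each data point gives a linear system:
  a + b + c + d = 0
  64a + 16b + 4c + d = 195
  343a + 49b + 7c + d = 1182
  512a + 64b + 8c + d = 1799
Solving the system yields a = 4, b = -4, c = 1, d = -1.
So p(s) = 4s^3 - 4s^2 + s - 1.
Then p(3) = 74.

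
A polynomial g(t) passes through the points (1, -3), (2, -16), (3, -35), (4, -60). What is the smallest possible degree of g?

Forward differences of the values at t = 1, 2, 3, 4:
  g  : -3  -16  -35  -60
  Δ  : -13  -19  -25
  Δ^2: -6  -6
  Δ^3: 0
The second differences are constant (-6) and nonzero, while all higher differences vanish, so the minimal degree is 2.

2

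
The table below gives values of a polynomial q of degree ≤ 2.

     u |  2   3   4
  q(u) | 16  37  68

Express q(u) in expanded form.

Using the Lagrange interpolation formula with nodes 2, 3, 4:
  L_0(u) = (u - 3)(u - 4) / 2
  L_1(u) = (u - 2)(u - 4) / -1
  L_2(u) = (u - 2)(u - 3) / 2
Then q(u) = 16·L_0(u) + 37·L_1(u) + 68·L_2(u).
Expanding and collecting terms gives q(u) = 5u^2 - 4u + 4.
Check: q(2) = 16. ✓

q(u) = 5u^2 - 4u + 4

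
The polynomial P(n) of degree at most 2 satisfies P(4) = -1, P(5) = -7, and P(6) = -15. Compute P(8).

-37

Forward differences of the values at n = 4, 5, 6:
  P  : -1  -7  -15
  Δ  : -6  -8
  Δ^2: -2
The second differences are constant, confirming degree 2.
Interpolating (Newton forward form) and evaluating at n = 8 gives P(8) = -37.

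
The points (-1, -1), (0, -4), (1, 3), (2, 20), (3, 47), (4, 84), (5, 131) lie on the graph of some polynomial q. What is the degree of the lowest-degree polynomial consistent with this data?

Forward differences of the values at u = -1, 0, 1, 2, 3, 4, 5:
  q  : -1  -4  3  20  47  84  131
  Δ  : -3  7  17  27  37  47
  Δ^2: 10  10  10  10  10
  Δ^3: 0  0  0  0
  Δ^4: 0  0  0
  Δ^5: 0  0
  Δ^6: 0
The second differences are constant (10) and nonzero, while all higher differences vanish, so the minimal degree is 2.

2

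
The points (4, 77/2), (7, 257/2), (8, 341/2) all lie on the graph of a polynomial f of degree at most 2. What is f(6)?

185/2

Write f(t) = at^2 + bt + c. Substituting each data point gives a linear system:
  16a + 4b + c = 77/2
  49a + 7b + c = 257/2
  64a + 8b + c = 341/2
Solving the system yields a = 3, b = -3, c = 5/2.
So f(t) = 3t^2 - 3t + 5/2.
Then f(6) = 185/2.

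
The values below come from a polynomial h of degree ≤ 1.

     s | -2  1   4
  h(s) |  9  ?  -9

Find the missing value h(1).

On equispaced nodes a degree-1 polynomial has vanishing second forward difference, so
  h(-2) - 2·h(1) + h(4) = 0.
Substituting the known values and solving for h(1):
  -2·h(1) = 0
  h(1) = 0.

0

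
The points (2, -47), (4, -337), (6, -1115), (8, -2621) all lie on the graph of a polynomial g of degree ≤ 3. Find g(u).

g(u) = -5u^3 - u^2 + u - 5

Using the Lagrange interpolation formula with nodes 2, 4, 6, 8:
  L_0(u) = (u - 4)(u - 6)(u - 8) / -48
  L_1(u) = (u - 2)(u - 6)(u - 8) / 16
  L_2(u) = (u - 2)(u - 4)(u - 8) / -16
  L_3(u) = (u - 2)(u - 4)(u - 6) / 48
Then g(u) = -47·L_0(u) - 337·L_1(u) - 1115·L_2(u) - 2621·L_3(u).
Expanding and collecting terms gives g(u) = -5u^3 - u^2 + u - 5.
Check: g(6) = -1115. ✓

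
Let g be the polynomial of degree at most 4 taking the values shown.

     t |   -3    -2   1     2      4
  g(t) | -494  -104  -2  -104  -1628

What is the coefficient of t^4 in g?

Write g(t) = at^4 + bt^3 + ct^2 + dt + e. Substituting each data point gives a linear system:
  81a - 27b + 9c - 3d + e = -494
  16a - 8b + 4c - 2d + e = -104
  a + b + c + d + e = -2
  16a + 8b + 4c + 2d + e = -104
  256a + 64b + 16c + 4d + e = -1628
Solving the system yields a = -6, b = -1, c = -3, d = 4, e = 4.
So g(t) = -6t^4 - t^3 - 3t^2 + 4t + 4.
The leading coefficient is -6.

-6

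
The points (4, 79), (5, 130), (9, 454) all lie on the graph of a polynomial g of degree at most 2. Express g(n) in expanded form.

Write g(n) = an^2 + bn + c. Substituting each data point gives a linear system:
  16a + 4b + c = 79
  25a + 5b + c = 130
  81a + 9b + c = 454
Solving the system yields a = 6, b = -3, c = -5.
So g(n) = 6n^2 - 3n - 5.
Check: g(9) = 454. ✓

g(n) = 6n^2 - 3n - 5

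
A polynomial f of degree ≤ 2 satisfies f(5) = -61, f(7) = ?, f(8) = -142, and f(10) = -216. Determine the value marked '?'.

The 3 known points determine the degree-2 polynomial uniquely.
Write f(n) = an^2 + bn + c. Substituting each data point gives a linear system:
  25a + 5b + c = -61
  64a + 8b + c = -142
  100a + 10b + c = -216
Solving the system yields a = -2, b = -1, c = -6.
So f(n) = -2n^2 - n - 6.
Then f(7) = -111.

-111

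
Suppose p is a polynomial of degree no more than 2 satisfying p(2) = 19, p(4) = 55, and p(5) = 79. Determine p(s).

p(s) = 2s^2 + 6s - 1

Write p(s) = as^2 + bs + c. Substituting each data point gives a linear system:
  4a + 2b + c = 19
  16a + 4b + c = 55
  25a + 5b + c = 79
Solving the system yields a = 2, b = 6, c = -1.
So p(s) = 2s^2 + 6s - 1.
Check: p(5) = 79. ✓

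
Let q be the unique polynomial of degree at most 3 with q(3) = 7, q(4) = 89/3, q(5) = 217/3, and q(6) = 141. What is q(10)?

2387/3

Forward differences of the values at x = 3, 4, 5, 6:
  q  : 7  89/3  217/3  141
  Δ  : 68/3  128/3  206/3
  Δ^2: 20  26
  Δ^3: 6
The third differences are constant, confirming degree 3.
Interpolating (Newton forward form) and evaluating at x = 10 gives q(10) = 2387/3.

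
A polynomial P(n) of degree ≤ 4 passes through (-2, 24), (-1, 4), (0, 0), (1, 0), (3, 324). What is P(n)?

Write P(n) = an^4 + bn^3 + cn^2 + dn + e. Substituting each data point gives a linear system:
  16a - 8b + 4c - 2d + e = 24
  a - b + c - d + e = 4
  e = 0
  a + b + c + d + e = 0
  81a + 27b + 9c + 3d + e = 324
Solving the system yields a = 3, b = 4, c = -1, d = -6, e = 0.
So P(n) = 3n^4 + 4n^3 - n^2 - 6n.
Check: P(3) = 324. ✓

P(n) = 3n^4 + 4n^3 - n^2 - 6n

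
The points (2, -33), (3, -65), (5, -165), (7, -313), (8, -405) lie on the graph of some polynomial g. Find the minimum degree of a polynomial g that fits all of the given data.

2

Divided differences on the nodes 2, 3, 5, 7, 8:
  order 0: -33  -65  -165  -313  -405
  order 1: -32  -50  -74  -92
  order 2: -6  -6  -6
  order 3: 0  0
  order 4: 0
The order-2 divided differences are all -6 (nonzero) and every higher order vanishes, so the data lies on a polynomial of degree exactly 2.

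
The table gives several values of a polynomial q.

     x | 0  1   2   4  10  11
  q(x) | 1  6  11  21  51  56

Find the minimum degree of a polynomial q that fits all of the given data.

1

Divided differences on the nodes 0, 1, 2, 4, 10, 11:
  order 0: 1  6  11  21  51  56
  order 1: 5  5  5  5  5
  order 2: 0  0  0  0
  order 3: 0  0  0
  order 4: 0  0
  order 5: 0
The order-1 divided differences are all 5 (nonzero) and every higher order vanishes, so the data lies on a polynomial of degree exactly 1.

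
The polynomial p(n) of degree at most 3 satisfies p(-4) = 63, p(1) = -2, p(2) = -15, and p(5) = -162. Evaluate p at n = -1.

Write p(n) = an^3 + bn^2 + cn + d. Substituting each data point gives a linear system:
  -64a + 16b - 4c + d = 63
  a + b + c + d = -2
  8a + 4b + 2c + d = -15
  125a + 25b + 5c + d = -162
Solving the system yields a = -1, b = -1, c = -3, d = 3.
So p(n) = -n^3 - n^2 - 3n + 3.
Then p(-1) = 6.

6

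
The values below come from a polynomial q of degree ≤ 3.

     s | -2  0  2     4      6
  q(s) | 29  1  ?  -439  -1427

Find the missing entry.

-59

The 4 known points determine the degree-3 polynomial uniquely.
Write q(s) = as^3 + bs^2 + cs + d. Substituting each data point gives a linear system:
  -8a + 4b - 2c + d = 29
  d = 1
  64a + 16b + 4c + d = -439
  216a + 36b + 6c + d = -1427
Solving the system yields a = -6, b = -4, c = 2, d = 1.
So q(s) = -6s^3 - 4s^2 + 2s + 1.
Then q(2) = -59.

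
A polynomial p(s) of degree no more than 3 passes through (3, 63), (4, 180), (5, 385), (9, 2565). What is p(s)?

p(s) = 4s^3 - 4s^2 - 3s

Write p(s) = as^3 + bs^2 + cs + d. Substituting each data point gives a linear system:
  27a + 9b + 3c + d = 63
  64a + 16b + 4c + d = 180
  125a + 25b + 5c + d = 385
  729a + 81b + 9c + d = 2565
Solving the system yields a = 4, b = -4, c = -3, d = 0.
So p(s) = 4s^3 - 4s^2 - 3s.
Check: p(3) = 63. ✓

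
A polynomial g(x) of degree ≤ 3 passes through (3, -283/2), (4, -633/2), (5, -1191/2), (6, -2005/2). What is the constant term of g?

-1/2

Write g(x) = ax^3 + bx^2 + cx + d. Substituting each data point gives a linear system:
  27a + 9b + 3c + d = -283/2
  64a + 16b + 4c + d = -633/2
  125a + 25b + 5c + d = -1191/2
  216a + 36b + 6c + d = -2005/2
Solving the system yields a = -4, b = -4, c = 1, d = -1/2.
So g(x) = -4x^3 - 4x^2 + x - 1/2.
The constant term is -1/2.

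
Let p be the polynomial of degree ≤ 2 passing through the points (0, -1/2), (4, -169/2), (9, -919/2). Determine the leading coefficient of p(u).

Write p(u) = au^2 + bu + c. Substituting each data point gives a linear system:
  c = -1/2
  16a + 4b + c = -169/2
  81a + 9b + c = -919/2
Solving the system yields a = -6, b = 3, c = -1/2.
So p(u) = -6u^2 + 3u - 1/2.
The leading coefficient is -6.

-6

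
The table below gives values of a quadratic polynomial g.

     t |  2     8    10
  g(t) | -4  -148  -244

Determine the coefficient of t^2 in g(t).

-3

Write g(t) = at^2 + bt + c. Substituting each data point gives a linear system:
  4a + 2b + c = -4
  64a + 8b + c = -148
  100a + 10b + c = -244
Solving the system yields a = -3, b = 6, c = -4.
So g(t) = -3t² + 6t - 4.
The leading coefficient is -3.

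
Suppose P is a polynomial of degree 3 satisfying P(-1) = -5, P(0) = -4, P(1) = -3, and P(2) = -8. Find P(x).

P(x) = -x^3 + 2x - 4

Using the Lagrange interpolation formula with nodes -1, 0, 1, 2:
  L_0(x) = x(x - 1)(x - 2) / -6
  L_1(x) = (x + 1)(x - 1)(x - 2) / 2
  L_2(x) = (x + 1)x(x - 2) / -2
  L_3(x) = (x + 1)x(x - 1) / 6
Then P(x) = -5·L_0(x) - 4·L_1(x) - 3·L_2(x) - 8·L_3(x).
Expanding and collecting terms gives P(x) = -x^3 + 2x - 4.
Check: P(1) = -3. ✓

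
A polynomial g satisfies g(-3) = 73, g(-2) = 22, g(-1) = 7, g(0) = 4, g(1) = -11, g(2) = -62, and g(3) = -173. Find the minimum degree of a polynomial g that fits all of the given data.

Forward differences of the values at s = -3, -2, -1, 0, 1, 2, 3:
  g  : 73  22  7  4  -11  -62  -173
  Δ  : -51  -15  -3  -15  -51  -111
  Δ^2: 36  12  -12  -36  -60
  Δ^3: -24  -24  -24  -24
  Δ^4: 0  0  0
  Δ^5: 0  0
  Δ^6: 0
The third differences are constant (-24) and nonzero, while all higher differences vanish, so the minimal degree is 3.

3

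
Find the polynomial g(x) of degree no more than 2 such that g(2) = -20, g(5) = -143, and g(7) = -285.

g(x) = -6x^2 + x + 2

Write g(x) = ax^2 + bx + c. Substituting each data point gives a linear system:
  4a + 2b + c = -20
  25a + 5b + c = -143
  49a + 7b + c = -285
Solving the system yields a = -6, b = 1, c = 2.
So g(x) = -6x² + x + 2.
Check: g(2) = -20. ✓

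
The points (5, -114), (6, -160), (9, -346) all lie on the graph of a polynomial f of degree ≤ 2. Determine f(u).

f(u) = -4u^2 - 2u - 4

Using the Lagrange interpolation formula with nodes 5, 6, 9:
  L_0(u) = (u - 6)(u - 9) / 4
  L_1(u) = (u - 5)(u - 9) / -3
  L_2(u) = (u - 5)(u - 6) / 12
Then f(u) = -114·L_0(u) - 160·L_1(u) - 346·L_2(u).
Expanding and collecting terms gives f(u) = -4u² - 2u - 4.
Check: f(9) = -346. ✓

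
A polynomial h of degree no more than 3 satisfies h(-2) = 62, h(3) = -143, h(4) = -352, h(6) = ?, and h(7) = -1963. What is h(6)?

The 4 known points determine the degree-3 polynomial uniquely.
Write h(x) = ax^3 + bx^2 + cx + d. Substituting each data point gives a linear system:
  -8a + 4b - 2c + d = 62
  27a + 9b + 3c + d = -143
  64a + 16b + 4c + d = -352
  343a + 49b + 7c + d = -1963
Solving the system yields a = -6, b = 2, c = -1, d = 4.
So h(x) = -6x^3 + 2x^2 - x + 4.
Then h(6) = -1226.

-1226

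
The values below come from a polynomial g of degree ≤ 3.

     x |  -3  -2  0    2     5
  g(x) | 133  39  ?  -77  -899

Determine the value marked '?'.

The 4 known points determine the degree-3 polynomial uniquely.
Write g(x) = ax^3 + bx^2 + cx + d. Substituting each data point gives a linear system:
  -27a + 9b - 3c + d = 133
  -8a + 4b - 2c + d = 39
  8a + 4b + 2c + d = -77
  125a + 25b + 5c + d = -899
Solving the system yields a = -6, b = -5, c = -5, d = 1.
So g(x) = -6x^3 - 5x^2 - 5x + 1.
Then g(0) = 1.

1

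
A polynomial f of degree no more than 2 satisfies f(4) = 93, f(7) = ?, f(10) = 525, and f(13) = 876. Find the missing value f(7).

The 3 known points determine the degree-2 polynomial uniquely.
Write f(x) = ax^2 + bx + c. Substituting each data point gives a linear system:
  16a + 4b + c = 93
  100a + 10b + c = 525
  169a + 13b + c = 876
Solving the system yields a = 5, b = 2, c = 5.
So f(x) = 5x^2 + 2x + 5.
Then f(7) = 264.

264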